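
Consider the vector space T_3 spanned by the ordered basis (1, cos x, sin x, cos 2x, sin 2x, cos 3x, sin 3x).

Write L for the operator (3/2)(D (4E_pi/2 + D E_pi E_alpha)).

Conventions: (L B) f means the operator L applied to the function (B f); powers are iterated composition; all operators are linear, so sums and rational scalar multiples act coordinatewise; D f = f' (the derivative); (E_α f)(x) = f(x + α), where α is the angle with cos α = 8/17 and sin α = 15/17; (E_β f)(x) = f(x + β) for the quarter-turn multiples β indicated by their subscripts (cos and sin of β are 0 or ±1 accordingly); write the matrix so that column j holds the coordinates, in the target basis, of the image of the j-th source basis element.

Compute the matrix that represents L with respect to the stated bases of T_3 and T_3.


image of 1: 0
image of cos x: -(90/17)cos x - (45/34)sin x
image of sin x: (45/34)cos x - (90/17)sin x
image of cos 2x: (966/289)cos 2x + (4908/289)sin 2x
image of sin 2x: -(4908/289)cos 2x + (966/289)sin 2x
image of cos 3x: (22446/4913)cos 3x + (13365/9826)sin 3x
image of sin 3x: -(13365/9826)cos 3x + (22446/4913)sin 3x
each image's coordinates form column j of the matrix

the matrix is [[0, 0, 0, 0, 0, 0, 0]; [0, -90/17, 45/34, 0, 0, 0, 0]; [0, -45/34, -90/17, 0, 0, 0, 0]; [0, 0, 0, 966/289, -4908/289, 0, 0]; [0, 0, 0, 4908/289, 966/289, 0, 0]; [0, 0, 0, 0, 0, 22446/4913, -13365/9826]; [0, 0, 0, 0, 0, 13365/9826, 22446/4913]] (rows listed top to bottom)


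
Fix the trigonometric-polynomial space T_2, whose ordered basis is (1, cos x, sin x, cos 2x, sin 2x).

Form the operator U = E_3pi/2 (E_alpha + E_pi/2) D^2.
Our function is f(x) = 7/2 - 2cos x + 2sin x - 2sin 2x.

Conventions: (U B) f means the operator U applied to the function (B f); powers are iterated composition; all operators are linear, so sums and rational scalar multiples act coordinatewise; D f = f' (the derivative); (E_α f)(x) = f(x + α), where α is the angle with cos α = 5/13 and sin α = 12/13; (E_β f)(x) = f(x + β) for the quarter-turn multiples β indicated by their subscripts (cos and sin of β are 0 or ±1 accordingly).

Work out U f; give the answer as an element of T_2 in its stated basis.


D f = 2cos x + 2sin x - 4cos 2x
D D f = 2cos x - 2sin x + 8sin 2x
E_alpha D^2 f = -(14/13)cos x - (34/13)sin x + (960/169)cos 2x - (952/169)sin 2x
E_pi/2 D^2 f = -2cos x - 2sin x - 8sin 2x
(E_alpha + E_pi/2) D^2 f = -(40/13)cos x - (60/13)sin x + (960/169)cos 2x - (2304/169)sin 2x
E_3pi/2 (E_alpha + E_pi/2) D^2 f = (60/13)cos x - (40/13)sin x - (960/169)cos 2x + (2304/169)sin 2x

the result is g(x) = (60/13)cos x - (40/13)sin x - (960/169)cos 2x + (2304/169)sin 2x


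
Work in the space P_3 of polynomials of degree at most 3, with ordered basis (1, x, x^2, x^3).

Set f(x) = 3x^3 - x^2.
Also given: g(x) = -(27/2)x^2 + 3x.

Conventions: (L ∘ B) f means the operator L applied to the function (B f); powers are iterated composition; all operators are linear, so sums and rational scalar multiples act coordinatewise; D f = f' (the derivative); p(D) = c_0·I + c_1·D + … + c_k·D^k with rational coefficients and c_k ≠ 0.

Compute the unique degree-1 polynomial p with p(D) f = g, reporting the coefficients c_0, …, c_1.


p(D) = -(3/2)·D, i.e. c_0 = 0, c_1 = -3/2

D^0 f = 3x^3 - x^2
D^1 f = 9x^2 - 2x
matching coefficients of g against c_0 f + c_1 Df + … from the top degree down determines the c_i
solution: c_0 = 0, c_1 = -3/2


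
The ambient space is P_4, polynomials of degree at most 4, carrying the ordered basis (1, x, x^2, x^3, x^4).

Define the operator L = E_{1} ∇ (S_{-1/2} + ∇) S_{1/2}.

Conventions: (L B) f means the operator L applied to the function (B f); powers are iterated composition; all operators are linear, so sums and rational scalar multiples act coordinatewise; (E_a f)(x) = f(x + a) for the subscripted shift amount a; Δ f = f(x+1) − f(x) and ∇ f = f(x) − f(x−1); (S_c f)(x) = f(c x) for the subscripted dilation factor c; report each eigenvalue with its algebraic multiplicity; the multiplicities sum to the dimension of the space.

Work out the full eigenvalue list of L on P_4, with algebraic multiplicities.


λ = 0 (multiplicity 5)

image of 1: 0
image of x: -1/4
image of x^2: (1/8)x + 9/16
image of x^3: -(3/64)x^2 + (45/64)x - 1/64
image of x^4: (1/64)x^3 + (99/128)x^2 + (1/64)x + 33/256
the matrix is upper triangular; its diagonal is (0, 0, 0, 0, 0)
for a triangular matrix the eigenvalues are the diagonal entries, with algebraic multiplicity their repetition count


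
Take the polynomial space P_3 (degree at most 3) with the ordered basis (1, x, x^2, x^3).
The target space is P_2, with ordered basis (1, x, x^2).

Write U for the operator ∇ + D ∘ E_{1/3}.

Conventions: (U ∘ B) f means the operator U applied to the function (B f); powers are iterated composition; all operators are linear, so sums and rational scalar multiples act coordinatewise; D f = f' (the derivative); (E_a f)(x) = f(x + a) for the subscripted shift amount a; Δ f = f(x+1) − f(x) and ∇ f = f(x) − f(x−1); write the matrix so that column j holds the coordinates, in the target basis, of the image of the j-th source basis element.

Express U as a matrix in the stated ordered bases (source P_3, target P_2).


the matrix is [[0, 2, -1/3, 4/3]; [0, 0, 4, -1]; [0, 0, 0, 6]] (rows listed top to bottom)

image of 1: 0
image of x: 2
image of x^2: 4x - 1/3
image of x^3: 6x^2 - x + 4/3
each image's coordinates form column j of the matrix


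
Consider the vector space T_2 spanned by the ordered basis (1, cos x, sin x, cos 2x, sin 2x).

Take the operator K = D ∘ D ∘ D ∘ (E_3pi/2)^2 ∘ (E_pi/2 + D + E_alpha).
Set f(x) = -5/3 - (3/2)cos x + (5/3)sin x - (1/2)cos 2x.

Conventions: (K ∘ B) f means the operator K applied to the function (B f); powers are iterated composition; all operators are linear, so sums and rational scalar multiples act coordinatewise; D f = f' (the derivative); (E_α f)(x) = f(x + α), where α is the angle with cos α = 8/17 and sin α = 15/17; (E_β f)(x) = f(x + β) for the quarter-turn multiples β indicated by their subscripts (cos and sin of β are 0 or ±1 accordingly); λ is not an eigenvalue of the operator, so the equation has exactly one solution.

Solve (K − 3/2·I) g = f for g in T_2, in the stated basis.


write g with unknown coordinates in the stated basis and equate coefficients in (K − 3/2·I) g = f
solving from the highest basis element down gives g = 10/9 + (1181/3963)cos x - (1634/3963)sin x - (12221/696169)cos 2x - (7200/696169)sin 2x
check: K g = -(1391/1321)cos x + (4154/3963)sin x - (366416/696169)cos 2x - (10800/696169)sin 2x
so K g − 3/2·g = -5/3 - (3/2)cos x + (5/3)sin x - (1/2)cos 2x = f ✓

the result is g(x) = 10/9 + (1181/3963)cos x - (1634/3963)sin x - (12221/696169)cos 2x - (7200/696169)sin 2x


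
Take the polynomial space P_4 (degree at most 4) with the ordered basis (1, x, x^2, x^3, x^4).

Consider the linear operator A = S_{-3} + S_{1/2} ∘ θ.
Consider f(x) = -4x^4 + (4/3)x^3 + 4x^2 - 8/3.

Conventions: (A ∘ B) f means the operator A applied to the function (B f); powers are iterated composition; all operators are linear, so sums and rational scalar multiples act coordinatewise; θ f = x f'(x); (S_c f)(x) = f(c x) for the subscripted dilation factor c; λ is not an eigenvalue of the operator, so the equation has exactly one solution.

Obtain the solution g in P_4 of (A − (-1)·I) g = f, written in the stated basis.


write g with unknown coordinates in the stated basis and equate coefficients in (A − (-1)·I) g = f
solving from the highest basis element down gives g = -(16/329)x^4 - (32/615)x^3 + (8/21)x^2 - 4/3
check: A g = -(1300/329)x^4 + (284/205)x^3 + (76/21)x^2 - 4/3
so A g − (-1)·g = -4x^4 + (4/3)x^3 + 4x^2 - 8/3 = f ✓

the image equals g(x) = -(16/329)x^4 - (32/615)x^3 + (8/21)x^2 - 4/3


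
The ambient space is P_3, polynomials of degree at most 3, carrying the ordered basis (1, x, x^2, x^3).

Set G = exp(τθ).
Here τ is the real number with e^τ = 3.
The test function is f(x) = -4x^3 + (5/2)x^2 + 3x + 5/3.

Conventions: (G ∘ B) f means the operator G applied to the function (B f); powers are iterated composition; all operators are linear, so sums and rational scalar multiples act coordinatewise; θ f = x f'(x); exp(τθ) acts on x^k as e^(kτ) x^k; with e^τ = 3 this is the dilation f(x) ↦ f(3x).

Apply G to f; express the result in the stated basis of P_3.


the result is g(x) = -108x^3 + (45/2)x^2 + 9x + 5/3

exp(τθ) x^k = e^(kτ) x^k; with e^τ = 3 this sends x^k to 3^k x^k
x ↦ 3 x
x^2 ↦ 9 x^2
x^3 ↦ 27 x^3
applying this coordinatewise to f: exp(τθ) f = -108x^3 + (45/2)x^2 + 9x + 5/3


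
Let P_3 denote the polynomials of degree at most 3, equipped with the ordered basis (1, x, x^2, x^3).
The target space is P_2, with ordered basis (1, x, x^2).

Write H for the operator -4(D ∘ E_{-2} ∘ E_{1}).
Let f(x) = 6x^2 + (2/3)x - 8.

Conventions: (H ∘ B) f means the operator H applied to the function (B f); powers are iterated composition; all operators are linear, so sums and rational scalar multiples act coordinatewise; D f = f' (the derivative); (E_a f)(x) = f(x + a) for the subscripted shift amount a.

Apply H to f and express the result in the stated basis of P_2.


E_{1} f = 6x^2 + (38/3)x - 4/3
E_{-2} E_{1} f = 6x^2 - (34/3)x - 8/3
D E_{-2} E_{1} f = 12x - 34/3
(-4(D ∘ E_{-2} ∘ E_{1})) f = -48x + 136/3

the image equals g(x) = -48x + 136/3


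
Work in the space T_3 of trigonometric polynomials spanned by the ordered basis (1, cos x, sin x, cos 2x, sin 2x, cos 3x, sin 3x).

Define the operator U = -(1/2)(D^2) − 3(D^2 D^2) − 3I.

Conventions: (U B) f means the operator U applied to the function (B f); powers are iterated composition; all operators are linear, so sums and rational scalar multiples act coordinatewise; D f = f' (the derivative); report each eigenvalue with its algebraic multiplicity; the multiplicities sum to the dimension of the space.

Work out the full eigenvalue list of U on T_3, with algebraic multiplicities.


λ = -483/2 (multiplicity 2), λ = -49 (multiplicity 2), λ = -11/2 (multiplicity 2), λ = -3 (multiplicity 1)

image of 1: -3
image of cos x: -(11/2)cos x
image of sin x: -(11/2)sin x
image of cos 2x: -49cos 2x
image of sin 2x: -49sin 2x
image of cos 3x: -(483/2)cos 3x
image of sin 3x: -(483/2)sin 3x
the matrix is diagonal; its diagonal is (-3, -11/2, -11/2, -49, -49, -483/2, -483/2)
for a triangular matrix the eigenvalues are the diagonal entries, with algebraic multiplicity their repetition count


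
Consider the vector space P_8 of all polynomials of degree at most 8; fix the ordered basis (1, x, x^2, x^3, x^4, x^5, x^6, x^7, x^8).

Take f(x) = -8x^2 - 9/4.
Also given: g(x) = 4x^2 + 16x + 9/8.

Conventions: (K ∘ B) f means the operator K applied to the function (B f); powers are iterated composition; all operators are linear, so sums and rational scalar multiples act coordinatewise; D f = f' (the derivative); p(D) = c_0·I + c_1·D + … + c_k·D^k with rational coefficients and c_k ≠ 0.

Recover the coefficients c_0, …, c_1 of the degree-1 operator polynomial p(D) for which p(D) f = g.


D^0 f = -8x^2 - 9/4
D^1 f = -16x
matching coefficients of g against c_0 f + c_1 Df + … from the top degree down determines the c_i
solution: c_0 = -1/2, c_1 = -1

p(D) = -(1/2)·I − D, i.e. c_0 = -1/2, c_1 = -1


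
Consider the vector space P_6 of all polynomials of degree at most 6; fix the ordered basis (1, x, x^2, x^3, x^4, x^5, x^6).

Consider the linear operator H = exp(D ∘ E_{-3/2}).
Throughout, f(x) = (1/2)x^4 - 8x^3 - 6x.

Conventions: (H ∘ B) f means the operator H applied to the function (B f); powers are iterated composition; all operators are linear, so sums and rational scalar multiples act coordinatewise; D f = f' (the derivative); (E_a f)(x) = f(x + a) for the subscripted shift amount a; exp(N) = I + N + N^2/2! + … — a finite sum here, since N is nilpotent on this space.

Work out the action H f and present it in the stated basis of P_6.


order-1 term: 2x^3 - 33x^2 + (171/2)x - 267/4
order-2 term: 3x^2 - 42x + 99
order-3 term: 2x - 17
order-4 term: 1/2
the series for exp(D ∘ E_{-3/2}) f terminates at order 4
exp(D ∘ E_{-3/2}) f = (1/2)x^4 - 6x^3 - 30x^2 + (79/2)x + 63/4

g(x) = (1/2)x^4 - 6x^3 - 30x^2 + (79/2)x + 63/4


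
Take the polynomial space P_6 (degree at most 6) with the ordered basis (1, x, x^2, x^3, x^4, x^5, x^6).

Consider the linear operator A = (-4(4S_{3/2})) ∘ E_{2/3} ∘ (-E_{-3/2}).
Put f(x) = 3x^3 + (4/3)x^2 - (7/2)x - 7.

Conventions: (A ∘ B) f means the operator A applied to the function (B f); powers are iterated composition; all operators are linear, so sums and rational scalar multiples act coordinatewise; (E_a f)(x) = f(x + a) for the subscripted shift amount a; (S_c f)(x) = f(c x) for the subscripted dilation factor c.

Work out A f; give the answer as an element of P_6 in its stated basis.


the image equals g(x) = 162x^3 - 222x^2 + (38/3)x - 2114/27

E_{-3/2} f = 3x^3 - (73/6)x^2 + (51/4)x - 71/8
(-E_{-3/2}) f = -3x^3 + (73/6)x^2 - (51/4)x + 71/8
E_{2/3} (-E_{-3/2}) f = -3x^3 + (37/6)x^2 - (19/36)x + 1057/216
S_{3/2} E_{2/3} (-E_{-3/2}) f = -(81/8)x^3 + (111/8)x^2 - (19/24)x + 1057/216
(4S_{3/2}) E_{2/3} (-E_{-3/2}) f = -(81/2)x^3 + (111/2)x^2 - (19/6)x + 1057/54
(-4(4S_{3/2})) E_{2/3} (-E_{-3/2}) f = 162x^3 - 222x^2 + (38/3)x - 2114/27


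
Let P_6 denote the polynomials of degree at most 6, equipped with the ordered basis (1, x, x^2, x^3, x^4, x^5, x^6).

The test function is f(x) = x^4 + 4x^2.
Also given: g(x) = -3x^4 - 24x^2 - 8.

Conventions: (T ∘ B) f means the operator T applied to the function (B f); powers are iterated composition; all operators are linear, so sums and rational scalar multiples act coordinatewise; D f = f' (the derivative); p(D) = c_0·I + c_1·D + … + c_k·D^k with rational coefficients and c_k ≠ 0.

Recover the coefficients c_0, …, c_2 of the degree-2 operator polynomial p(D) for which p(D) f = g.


D^0 f = x^4 + 4x^2
D^1 f = 4x^3 + 8x
D^2 f = 12x^2 + 8
matching coefficients of g against c_0 f + c_1 Df + … from the top degree down determines the c_i
solution: c_0 = -3, c_1 = 0, c_2 = -1

p(D) = -3·I − D^2, i.e. c_0 = -3, c_1 = 0, c_2 = -1


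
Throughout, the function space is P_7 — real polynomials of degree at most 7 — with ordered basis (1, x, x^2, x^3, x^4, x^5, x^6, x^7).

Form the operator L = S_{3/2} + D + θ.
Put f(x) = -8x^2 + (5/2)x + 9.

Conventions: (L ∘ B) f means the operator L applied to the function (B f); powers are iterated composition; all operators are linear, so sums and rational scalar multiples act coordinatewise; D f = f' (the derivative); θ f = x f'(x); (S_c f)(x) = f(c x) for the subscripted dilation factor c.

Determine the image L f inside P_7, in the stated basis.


S_{3/2} f = -18x^2 + (15/4)x + 9
D f = -16x + 5/2
θ f = -16x^2 + (5/2)x
(S_{3/2} + D + θ) f = -34x^2 - (39/4)x + 23/2

the image equals g(x) = -34x^2 - (39/4)x + 23/2


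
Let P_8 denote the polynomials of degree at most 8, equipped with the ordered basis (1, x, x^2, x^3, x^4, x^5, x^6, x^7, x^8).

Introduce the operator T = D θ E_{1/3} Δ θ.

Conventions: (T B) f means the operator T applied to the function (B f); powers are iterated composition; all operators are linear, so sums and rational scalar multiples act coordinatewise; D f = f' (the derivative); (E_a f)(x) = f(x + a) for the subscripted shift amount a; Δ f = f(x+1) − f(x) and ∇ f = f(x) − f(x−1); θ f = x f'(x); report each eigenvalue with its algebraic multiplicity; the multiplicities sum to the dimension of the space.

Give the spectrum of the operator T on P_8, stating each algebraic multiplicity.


image of 1: 0
image of x: 0
image of x^2: 4
image of x^3: 36x + 15
image of x^4: 144x^2 + 160x + 112/3
image of x^5: 400x^3 + 750x^2 + (1400/3)x + 2125/27
image of x^6: 900x^4 + 2400x^3 + 2520x^2 + (3400/3)x + 1364/9
image of x^7: 1764x^5 + 6125x^4 + (27440/3)x^3 + (20825/3)x^2 + (66836/27)x + 22295/81
image of x^8: 3136x^6 + 13440x^5 + (78400/3)x^4 + (761600/27)x^3 + (152768/9)x^2 + (407680/81)x + 349504/729
the matrix is upper triangular; its diagonal is (0, 0, 0, 0, 0, 0, 0, 0, 0)
for a triangular matrix the eigenvalues are the diagonal entries, with algebraic multiplicity their repetition count

λ = 0 (multiplicity 9)


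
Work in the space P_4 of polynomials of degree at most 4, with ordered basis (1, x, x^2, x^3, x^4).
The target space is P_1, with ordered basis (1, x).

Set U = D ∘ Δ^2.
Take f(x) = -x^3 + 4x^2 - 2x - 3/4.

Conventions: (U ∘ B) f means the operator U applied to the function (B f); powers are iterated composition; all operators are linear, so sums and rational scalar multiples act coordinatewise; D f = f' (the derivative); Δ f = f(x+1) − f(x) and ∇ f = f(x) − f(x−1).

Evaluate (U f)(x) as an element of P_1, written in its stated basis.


Δ f = -3x^2 + 5x + 1
Δ Δ f = -6x + 2
D Δ^2 f = -6

the result is g(x) = -6


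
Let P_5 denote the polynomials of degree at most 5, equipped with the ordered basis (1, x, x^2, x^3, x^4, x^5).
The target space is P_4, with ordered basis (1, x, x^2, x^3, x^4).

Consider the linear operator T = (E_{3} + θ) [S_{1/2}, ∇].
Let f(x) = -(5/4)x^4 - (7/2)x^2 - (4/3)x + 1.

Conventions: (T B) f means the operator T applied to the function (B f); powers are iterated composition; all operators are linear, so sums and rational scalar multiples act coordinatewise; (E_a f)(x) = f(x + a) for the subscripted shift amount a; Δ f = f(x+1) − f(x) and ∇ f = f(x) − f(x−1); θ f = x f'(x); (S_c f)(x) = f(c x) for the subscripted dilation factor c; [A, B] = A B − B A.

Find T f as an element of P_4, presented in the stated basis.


the result is g(x) = -(5/4)x^3 + (45/32)x^2 - (63/8)x - 857/192

∇ f = -5x^3 + (15/2)x^2 - 12x + 41/12
S_{1/2} ∇ f = -(5/8)x^3 + (15/8)x^2 - 6x + 41/12
S_{1/2} f = -(5/64)x^4 - (7/8)x^2 - (2/3)x + 1
∇ S_{1/2} f = -(5/16)x^3 + (15/32)x^2 - (33/16)x + 55/192
[S_{1/2}, ∇] f = -(5/16)x^3 + (45/32)x^2 - (63/16)x + 601/192
E_{3} [S_{1/2}, ∇] f = -(5/16)x^3 - (45/32)x^2 - (63/16)x - 857/192
θ [S_{1/2}, ∇] f = -(15/16)x^3 + (45/16)x^2 - (63/16)x
(E_{3} + θ) [S_{1/2}, ∇] f = -(5/4)x^3 + (45/32)x^2 - (63/8)x - 857/192


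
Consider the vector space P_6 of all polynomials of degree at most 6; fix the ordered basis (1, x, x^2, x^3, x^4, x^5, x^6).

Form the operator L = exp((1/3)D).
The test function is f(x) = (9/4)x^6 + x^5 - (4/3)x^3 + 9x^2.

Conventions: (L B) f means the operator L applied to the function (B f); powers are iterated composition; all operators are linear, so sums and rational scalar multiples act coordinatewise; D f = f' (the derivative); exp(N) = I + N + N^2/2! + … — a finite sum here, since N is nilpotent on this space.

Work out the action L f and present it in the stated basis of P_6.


the image equals g(x) = (9/4)x^6 + (11/2)x^5 + (65/12)x^4 + (13/9)x^3 + (913/108)x^2 + (919/162)x + 931/972

order-1 term: (9/2)x^5 + (5/3)x^4 - (4/3)x^2 + 6x
order-2 term: (15/4)x^4 + (10/9)x^3 - (4/9)x + 1
order-3 term: (5/3)x^3 + (10/27)x^2 - 4/81
order-4 term: (5/12)x^2 + (5/81)x
order-5 term: (1/18)x + 1/243
order-6 term: 1/324
the series for exp((1/3)D) f terminates at order 6
exp((1/3)D) f = (9/4)x^6 + (11/2)x^5 + (65/12)x^4 + (13/9)x^3 + (913/108)x^2 + (919/162)x + 931/972


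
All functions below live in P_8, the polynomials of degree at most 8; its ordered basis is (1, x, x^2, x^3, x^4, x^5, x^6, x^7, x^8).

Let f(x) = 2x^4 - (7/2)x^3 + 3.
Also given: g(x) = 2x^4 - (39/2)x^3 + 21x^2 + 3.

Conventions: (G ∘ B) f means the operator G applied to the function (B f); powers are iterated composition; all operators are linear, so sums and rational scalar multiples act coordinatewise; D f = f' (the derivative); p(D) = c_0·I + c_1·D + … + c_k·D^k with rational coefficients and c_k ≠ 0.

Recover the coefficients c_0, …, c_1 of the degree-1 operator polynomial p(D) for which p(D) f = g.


p(D) = I − 2·D, i.e. c_0 = 1, c_1 = -2

D^0 f = 2x^4 - (7/2)x^3 + 3
D^1 f = 8x^3 - (21/2)x^2
matching coefficients of g against c_0 f + c_1 Df + … from the top degree down determines the c_i
solution: c_0 = 1, c_1 = -2


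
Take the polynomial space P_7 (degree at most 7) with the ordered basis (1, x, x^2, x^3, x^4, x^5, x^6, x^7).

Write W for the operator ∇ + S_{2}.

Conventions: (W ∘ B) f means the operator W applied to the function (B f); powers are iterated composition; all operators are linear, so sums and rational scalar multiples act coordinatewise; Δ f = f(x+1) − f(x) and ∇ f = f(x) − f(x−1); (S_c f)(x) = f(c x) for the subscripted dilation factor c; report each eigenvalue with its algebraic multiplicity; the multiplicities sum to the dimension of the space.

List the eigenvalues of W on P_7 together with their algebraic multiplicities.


image of 1: 1
image of x: 2x + 1
image of x^2: 4x^2 + 2x - 1
image of x^3: 8x^3 + 3x^2 - 3x + 1
image of x^4: 16x^4 + 4x^3 - 6x^2 + 4x - 1
image of x^5: 32x^5 + 5x^4 - 10x^3 + 10x^2 - 5x + 1
image of x^6: 64x^6 + 6x^5 - 15x^4 + 20x^3 - 15x^2 + 6x - 1
image of x^7: 128x^7 + 7x^6 - 21x^5 + 35x^4 - 35x^3 + 21x^2 - 7x + 1
the matrix is upper triangular; its diagonal is (1, 2, 4, 8, 16, 32, 64, 128)
for a triangular matrix the eigenvalues are the diagonal entries, with algebraic multiplicity their repetition count

λ = 1 (multiplicity 1), λ = 2 (multiplicity 1), λ = 4 (multiplicity 1), λ = 8 (multiplicity 1), λ = 16 (multiplicity 1), λ = 32 (multiplicity 1), λ = 64 (multiplicity 1), λ = 128 (multiplicity 1)


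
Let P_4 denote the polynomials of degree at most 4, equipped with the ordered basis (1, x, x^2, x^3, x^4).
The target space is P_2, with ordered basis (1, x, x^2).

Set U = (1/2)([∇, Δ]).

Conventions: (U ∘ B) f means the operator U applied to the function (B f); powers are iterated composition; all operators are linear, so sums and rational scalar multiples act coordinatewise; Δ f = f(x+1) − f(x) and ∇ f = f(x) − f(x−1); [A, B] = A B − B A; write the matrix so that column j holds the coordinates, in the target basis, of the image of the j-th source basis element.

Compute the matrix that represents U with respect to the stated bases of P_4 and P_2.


the matrix is [[0, 0, 0, 0, 0]; [0, 0, 0, 0, 0]; [0, 0, 0, 0, 0]] (rows listed top to bottom)

image of 1: 0
image of x: 0
image of x^2: 0
image of x^3: 0
image of x^4: 0
each image's coordinates form column j of the matrix


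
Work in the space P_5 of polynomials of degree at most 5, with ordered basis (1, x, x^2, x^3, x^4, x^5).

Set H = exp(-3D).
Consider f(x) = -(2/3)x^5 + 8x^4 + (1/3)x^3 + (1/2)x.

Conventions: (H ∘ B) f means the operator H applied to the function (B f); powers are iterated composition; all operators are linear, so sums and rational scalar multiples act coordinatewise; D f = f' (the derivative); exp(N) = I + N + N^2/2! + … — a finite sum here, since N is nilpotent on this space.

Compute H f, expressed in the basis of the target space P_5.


order-1 term: 10x^4 - 96x^3 - 3x^2 - 3/2
order-2 term: -60x^3 + 432x^2 + 9x
order-3 term: 180x^2 - 864x - 9
order-4 term: -270x + 648
order-5 term: 162
the series for exp(-3D) f terminates at order 5
exp(-3D) f = -(2/3)x^5 + 18x^4 - (467/3)x^3 + 609x^2 - (2249/2)x + 1599/2

the result is g(x) = -(2/3)x^5 + 18x^4 - (467/3)x^3 + 609x^2 - (2249/2)x + 1599/2


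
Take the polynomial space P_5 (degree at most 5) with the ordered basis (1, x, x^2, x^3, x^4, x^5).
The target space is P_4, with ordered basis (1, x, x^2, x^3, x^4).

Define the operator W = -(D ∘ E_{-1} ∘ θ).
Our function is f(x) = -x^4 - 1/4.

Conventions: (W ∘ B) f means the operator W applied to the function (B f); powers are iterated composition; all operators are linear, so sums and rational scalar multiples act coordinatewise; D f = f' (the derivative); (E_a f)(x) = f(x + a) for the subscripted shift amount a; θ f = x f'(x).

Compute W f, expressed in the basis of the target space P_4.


the result is g(x) = 16x^3 - 48x^2 + 48x - 16

θ f = -4x^4
E_{-1} θ f = -4x^4 + 16x^3 - 24x^2 + 16x - 4
D E_{-1} θ f = -16x^3 + 48x^2 - 48x + 16
(-(D ∘ E_{-1} ∘ θ)) f = 16x^3 - 48x^2 + 48x - 16


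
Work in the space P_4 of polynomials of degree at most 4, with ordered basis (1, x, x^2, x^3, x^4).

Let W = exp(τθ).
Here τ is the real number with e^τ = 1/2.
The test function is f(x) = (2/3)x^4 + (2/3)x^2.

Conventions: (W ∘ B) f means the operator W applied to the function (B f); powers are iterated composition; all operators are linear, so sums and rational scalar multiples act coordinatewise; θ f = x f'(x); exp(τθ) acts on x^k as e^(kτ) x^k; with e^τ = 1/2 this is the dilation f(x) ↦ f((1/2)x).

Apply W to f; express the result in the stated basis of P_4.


the image equals g(x) = (1/24)x^4 + (1/6)x^2

exp(τθ) x^k = e^(kτ) x^k; with e^τ = 1/2 this sends x^k to (1/2)^k x^k
x^2 ↦ 1/4 x^2
x^4 ↦ 1/16 x^4
applying this coordinatewise to f: exp(τθ) f = (1/24)x^4 + (1/6)x^2


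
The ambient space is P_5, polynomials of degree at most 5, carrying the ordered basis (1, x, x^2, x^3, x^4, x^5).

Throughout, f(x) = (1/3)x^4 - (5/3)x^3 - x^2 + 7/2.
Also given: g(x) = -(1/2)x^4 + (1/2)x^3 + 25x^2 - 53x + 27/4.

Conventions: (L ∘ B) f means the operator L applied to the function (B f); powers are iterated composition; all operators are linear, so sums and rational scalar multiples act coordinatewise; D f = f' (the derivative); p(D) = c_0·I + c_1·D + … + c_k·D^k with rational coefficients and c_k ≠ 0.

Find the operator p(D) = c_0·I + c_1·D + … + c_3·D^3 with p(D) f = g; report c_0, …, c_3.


D^0 f = (1/3)x^4 - (5/3)x^3 - x^2 + 7/2
D^1 f = (4/3)x^3 - 5x^2 - 2x
D^2 f = 4x^2 - 10x - 2
D^3 f = 8x - 10
matching coefficients of g against c_0 f + c_1 Df + … from the top degree down determines the c_i
solution: c_0 = -3/2, c_1 = -3/2, c_2 = 4, c_3 = -2

p(D) = -(3/2)·I − (3/2)·D + 4·D^2 − 2·D^3, i.e. c_0 = -3/2, c_1 = -3/2, c_2 = 4, c_3 = -2


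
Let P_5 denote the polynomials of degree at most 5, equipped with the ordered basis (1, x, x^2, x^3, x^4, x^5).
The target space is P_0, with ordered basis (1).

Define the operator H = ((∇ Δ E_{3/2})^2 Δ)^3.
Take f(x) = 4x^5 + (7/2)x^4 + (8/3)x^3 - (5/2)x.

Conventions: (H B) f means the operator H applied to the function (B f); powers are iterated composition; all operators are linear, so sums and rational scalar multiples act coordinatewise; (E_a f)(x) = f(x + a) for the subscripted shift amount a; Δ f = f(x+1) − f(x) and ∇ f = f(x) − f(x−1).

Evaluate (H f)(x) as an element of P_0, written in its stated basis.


Δ f = 20x^4 + 54x^3 + 69x^2 + 42x + 23/3
E_{3/2} Δ f = 20x^4 + 174x^3 + 582x^2 + (1767/2)x + 6113/12
Δ E_{3/2} Δ f = 80x^3 + 642x^2 + 1766x + 3319/2
∇ Δ E_{3/2} Δ f = 240x^2 + 1044x + 1204
E_{3/2} (∇ Δ E_{3/2}) Δ f = 240x^2 + 1764x + 3310
Δ E_{3/2} (∇ Δ E_{3/2}) Δ f = 480x + 2004
∇ Δ E_{3/2} (∇ Δ E_{3/2}) Δ f = 480
Δ ((∇ Δ E_{3/2})^2 Δ) f = 0
E_{3/2} Δ ((∇ Δ E_{3/2})^2 Δ) f = 0
Δ E_{3/2} Δ ((∇ Δ E_{3/2})^2 Δ) f = 0
∇ Δ E_{3/2} Δ ((∇ Δ E_{3/2})^2 Δ) f = 0
E_{3/2} (∇ Δ E_{3/2}) Δ ((∇ Δ E_{3/2})^2 Δ) f = 0
Δ E_{3/2} (∇ Δ E_{3/2}) Δ ((∇ Δ E_{3/2})^2 Δ) f = 0
∇ Δ E_{3/2} (∇ Δ E_{3/2}) Δ ((∇ Δ E_{3/2})^2 Δ) f = 0
Δ ((∇ Δ E_{3/2})^2 Δ) ((∇ Δ E_{3/2})^2 Δ) f = 0
E_{3/2} Δ ((∇ Δ E_{3/2})^2 Δ) ((∇ Δ E_{3/2})^2 Δ) f = 0
Δ E_{3/2} Δ ((∇ Δ E_{3/2})^2 Δ) ((∇ Δ E_{3/2})^2 Δ) f = 0
∇ Δ E_{3/2} Δ ((∇ Δ E_{3/2})^2 Δ) ((∇ Δ E_{3/2})^2 Δ) f = 0
E_{3/2} (∇ Δ E_{3/2}) Δ ((∇ Δ E_{3/2})^2 Δ) ((∇ Δ E_{3/2})^2 Δ) f = 0
Δ E_{3/2} (∇ Δ E_{3/2}) Δ ((∇ Δ E_{3/2})^2 Δ) ((∇ Δ E_{3/2})^2 Δ) f = 0
∇ Δ E_{3/2} (∇ Δ E_{3/2}) Δ ((∇ Δ E_{3/2})^2 Δ) ((∇ Δ E_{3/2})^2 Δ) f = 0

g(x) = 0


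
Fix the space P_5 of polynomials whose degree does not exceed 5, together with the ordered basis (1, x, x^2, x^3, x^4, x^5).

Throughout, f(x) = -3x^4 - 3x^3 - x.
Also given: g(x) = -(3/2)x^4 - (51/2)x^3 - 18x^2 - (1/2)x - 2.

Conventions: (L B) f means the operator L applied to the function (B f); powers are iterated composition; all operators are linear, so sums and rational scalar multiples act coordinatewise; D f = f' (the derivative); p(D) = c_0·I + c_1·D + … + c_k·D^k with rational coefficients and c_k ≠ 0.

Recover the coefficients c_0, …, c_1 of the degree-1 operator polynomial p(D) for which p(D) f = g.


p(D) = (1/2)·I + 2·D, i.e. c_0 = 1/2, c_1 = 2

D^0 f = -3x^4 - 3x^3 - x
D^1 f = -12x^3 - 9x^2 - 1
matching coefficients of g against c_0 f + c_1 Df + … from the top degree down determines the c_i
solution: c_0 = 1/2, c_1 = 2


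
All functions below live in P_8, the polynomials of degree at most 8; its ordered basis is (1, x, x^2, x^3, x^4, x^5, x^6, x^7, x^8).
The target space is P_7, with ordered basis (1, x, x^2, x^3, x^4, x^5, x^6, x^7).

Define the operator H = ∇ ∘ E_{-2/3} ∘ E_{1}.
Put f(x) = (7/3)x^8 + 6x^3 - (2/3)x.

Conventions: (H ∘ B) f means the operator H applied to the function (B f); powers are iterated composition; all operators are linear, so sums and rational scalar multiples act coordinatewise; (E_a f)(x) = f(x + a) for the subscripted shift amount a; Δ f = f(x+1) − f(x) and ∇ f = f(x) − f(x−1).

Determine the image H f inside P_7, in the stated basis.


E_{1} f = (7/3)x^8 + (56/3)x^7 + (196/3)x^6 + (392/3)x^5 + (490/3)x^4 + (410/3)x^3 + (250/3)x^2 + 36x + 23/3
E_{-2/3} E_{1} f = (7/3)x^8 + (56/9)x^7 + (196/27)x^6 + (392/81)x^5 + (490/243)x^4 + (4766/729)x^3 + (13318/2187)x^2 + (8804/6561)x + 7/19683
∇ (E_{-2/3} ∘ E_{1}) f = (56/3)x^7 - (196/9)x^6 + (392/9)x^5 - (2450/81)x^4 + (4312/243)x^3 + (3002/243)x^2 - (10714/2187)x + 8153/6561

g(x) = (56/3)x^7 - (196/9)x^6 + (392/9)x^5 - (2450/81)x^4 + (4312/243)x^3 + (3002/243)x^2 - (10714/2187)x + 8153/6561


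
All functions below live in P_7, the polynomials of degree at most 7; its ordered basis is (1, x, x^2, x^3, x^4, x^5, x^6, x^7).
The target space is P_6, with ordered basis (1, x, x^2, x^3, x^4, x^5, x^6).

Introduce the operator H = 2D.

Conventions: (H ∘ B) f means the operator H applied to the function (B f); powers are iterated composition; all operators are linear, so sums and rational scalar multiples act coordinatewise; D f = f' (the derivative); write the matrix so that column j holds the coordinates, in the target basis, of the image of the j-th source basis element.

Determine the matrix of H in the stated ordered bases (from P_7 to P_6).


image of 1: 0
image of x: 2
image of x^2: 4x
image of x^3: 6x^2
image of x^4: 8x^3
image of x^5: 10x^4
image of x^6: 12x^5
image of x^7: 14x^6
each image's coordinates form column j of the matrix

the matrix is [[0, 2, 0, 0, 0, 0, 0, 0]; [0, 0, 4, 0, 0, 0, 0, 0]; [0, 0, 0, 6, 0, 0, 0, 0]; [0, 0, 0, 0, 8, 0, 0, 0]; [0, 0, 0, 0, 0, 10, 0, 0]; [0, 0, 0, 0, 0, 0, 12, 0]; [0, 0, 0, 0, 0, 0, 0, 14]] (rows listed top to bottom)


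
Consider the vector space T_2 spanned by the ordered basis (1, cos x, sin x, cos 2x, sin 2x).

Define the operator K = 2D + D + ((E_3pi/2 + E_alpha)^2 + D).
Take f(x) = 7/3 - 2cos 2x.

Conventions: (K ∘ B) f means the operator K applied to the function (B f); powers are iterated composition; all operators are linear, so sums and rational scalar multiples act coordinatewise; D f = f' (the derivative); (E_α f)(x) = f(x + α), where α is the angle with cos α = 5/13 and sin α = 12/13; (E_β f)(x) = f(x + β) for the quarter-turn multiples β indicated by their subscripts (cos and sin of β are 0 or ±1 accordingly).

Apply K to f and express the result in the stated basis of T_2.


g(x) = 28/3 - (137088/28561)cos 2x + (318736/28561)sin 2x

D f = 4sin 2x
(2D) f = 8sin 2x
D f = 4sin 2x
E_3pi/2 f = 7/3 + 2cos 2x
E_alpha f = 7/3 + (238/169)cos 2x + (240/169)sin 2x
(E_3pi/2 + E_alpha) f = 14/3 + (576/169)cos 2x + (240/169)sin 2x
E_3pi/2 (E_3pi/2 + E_alpha) f = 14/3 - (576/169)cos 2x - (240/169)sin 2x
E_alpha (E_3pi/2 + E_alpha) f = 14/3 - (39744/28561)cos 2x - (97680/28561)sin 2x
(E_3pi/2 + E_alpha) (E_3pi/2 + E_alpha) f = 28/3 - (137088/28561)cos 2x - (138240/28561)sin 2x
D f = 4sin 2x
((E_3pi/2 + E_alpha)^2 + D) f = 28/3 - (137088/28561)cos 2x - (23996/28561)sin 2x
(2D + D + ((E_3pi/2 + E_alpha)^2 + D)) f = 28/3 - (137088/28561)cos 2x + (318736/28561)sin 2x


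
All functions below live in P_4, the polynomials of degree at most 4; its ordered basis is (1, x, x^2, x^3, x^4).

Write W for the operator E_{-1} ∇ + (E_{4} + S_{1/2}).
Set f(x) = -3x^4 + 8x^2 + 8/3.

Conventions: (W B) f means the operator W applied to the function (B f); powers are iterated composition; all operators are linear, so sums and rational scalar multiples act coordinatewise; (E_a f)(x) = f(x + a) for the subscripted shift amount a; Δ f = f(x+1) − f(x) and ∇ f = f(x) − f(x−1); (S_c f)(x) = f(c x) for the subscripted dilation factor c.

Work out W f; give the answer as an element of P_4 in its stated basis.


∇ f = -12x^3 + 18x^2 + 4x - 5
E_{-1} ∇ f = -12x^3 + 54x^2 - 68x + 21
E_{4} f = -3x^4 - 48x^3 - 280x^2 - 704x - 1912/3
S_{1/2} f = -(3/16)x^4 + 2x^2 + 8/3
(E_{4} + S_{1/2}) f = -(51/16)x^4 - 48x^3 - 278x^2 - 704x - 1904/3
(E_{-1} ∇ + (E_{4} + S_{1/2})) f = -(51/16)x^4 - 60x^3 - 224x^2 - 772x - 1841/3

g(x) = -(51/16)x^4 - 60x^3 - 224x^2 - 772x - 1841/3


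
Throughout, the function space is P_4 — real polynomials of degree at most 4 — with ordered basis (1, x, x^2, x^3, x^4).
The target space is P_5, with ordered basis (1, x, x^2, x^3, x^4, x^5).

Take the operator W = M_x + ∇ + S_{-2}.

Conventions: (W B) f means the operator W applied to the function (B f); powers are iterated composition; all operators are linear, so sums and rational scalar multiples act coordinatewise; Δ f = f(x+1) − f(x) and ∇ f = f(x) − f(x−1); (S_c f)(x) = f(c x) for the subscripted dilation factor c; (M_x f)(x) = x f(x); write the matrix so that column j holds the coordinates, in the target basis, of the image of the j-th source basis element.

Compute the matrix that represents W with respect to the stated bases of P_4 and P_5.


the matrix is [[1, 1, -1, 1, -1]; [1, -2, 2, -3, 4]; [0, 1, 4, 3, -6]; [0, 0, 1, -8, 4]; [0, 0, 0, 1, 16]; [0, 0, 0, 0, 1]] (rows listed top to bottom)

image of 1: x + 1
image of x: x^2 - 2x + 1
image of x^2: x^3 + 4x^2 + 2x - 1
image of x^3: x^4 - 8x^3 + 3x^2 - 3x + 1
image of x^4: x^5 + 16x^4 + 4x^3 - 6x^2 + 4x - 1
each image's coordinates form column j of the matrix


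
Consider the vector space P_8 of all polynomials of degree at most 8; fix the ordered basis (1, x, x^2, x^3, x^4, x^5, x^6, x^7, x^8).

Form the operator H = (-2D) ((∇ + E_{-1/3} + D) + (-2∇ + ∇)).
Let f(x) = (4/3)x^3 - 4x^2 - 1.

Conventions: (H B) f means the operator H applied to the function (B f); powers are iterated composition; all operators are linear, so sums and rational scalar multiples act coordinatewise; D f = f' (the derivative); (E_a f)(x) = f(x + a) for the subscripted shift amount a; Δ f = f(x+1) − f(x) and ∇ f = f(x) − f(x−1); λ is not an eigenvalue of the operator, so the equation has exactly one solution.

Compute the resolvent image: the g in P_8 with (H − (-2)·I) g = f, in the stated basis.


g(x) = (2/3)x^3 + (8/3)x + 43/18

write g with unknown coordinates in the stated basis and equate coefficients in (H − (-2)·I) g = f
solving from the highest basis element down gives g = (2/3)x^3 + (8/3)x + 43/18
check: H g = -4x^2 - (16/3)x - 52/9
so H g − (-2)·g = (4/3)x^3 - 4x^2 - 1 = f ✓


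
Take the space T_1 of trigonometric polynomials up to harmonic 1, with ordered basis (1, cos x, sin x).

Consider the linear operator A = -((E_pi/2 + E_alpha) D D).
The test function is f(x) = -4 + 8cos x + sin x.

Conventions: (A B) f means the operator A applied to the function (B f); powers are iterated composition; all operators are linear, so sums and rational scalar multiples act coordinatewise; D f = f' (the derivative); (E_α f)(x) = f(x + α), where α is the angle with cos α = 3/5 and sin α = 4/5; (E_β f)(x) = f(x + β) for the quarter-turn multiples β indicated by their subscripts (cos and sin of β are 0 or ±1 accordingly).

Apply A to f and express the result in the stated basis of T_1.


D f = cos x - 8sin x
D D f = -8cos x - sin x
E_pi/2 (D D) f = -cos x + 8sin x
E_alpha (D D) f = -(28/5)cos x + (29/5)sin x
(E_pi/2 + E_alpha) (D D) f = -(33/5)cos x + (69/5)sin x
(-((E_pi/2 + E_alpha) D D)) f = (33/5)cos x - (69/5)sin x

g(x) = (33/5)cos x - (69/5)sin x


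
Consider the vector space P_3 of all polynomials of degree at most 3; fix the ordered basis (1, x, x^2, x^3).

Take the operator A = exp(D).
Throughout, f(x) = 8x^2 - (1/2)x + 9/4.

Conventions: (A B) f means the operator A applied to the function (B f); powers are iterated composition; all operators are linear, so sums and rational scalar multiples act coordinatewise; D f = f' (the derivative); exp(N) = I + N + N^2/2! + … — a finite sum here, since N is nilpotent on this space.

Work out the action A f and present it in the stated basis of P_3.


order-1 term: 16x - 1/2
order-2 term: 8
the series for exp(D) f terminates at order 2
exp(D) f = 8x^2 + (31/2)x + 39/4

the image equals g(x) = 8x^2 + (31/2)x + 39/4


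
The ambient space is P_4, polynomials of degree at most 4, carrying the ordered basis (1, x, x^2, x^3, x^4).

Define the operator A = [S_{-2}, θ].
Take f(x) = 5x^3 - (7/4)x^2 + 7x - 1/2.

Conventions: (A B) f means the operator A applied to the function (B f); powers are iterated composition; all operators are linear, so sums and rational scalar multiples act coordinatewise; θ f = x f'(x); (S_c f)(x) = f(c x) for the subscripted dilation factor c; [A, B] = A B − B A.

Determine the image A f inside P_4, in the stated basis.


θ f = 15x^3 - (7/2)x^2 + 7x
S_{-2} θ f = -120x^3 - 14x^2 - 14x
S_{-2} f = -40x^3 - 7x^2 - 14x - 1/2
θ S_{-2} f = -120x^3 - 14x^2 - 14x
[S_{-2}, θ] f = 0

the result is g(x) = 0


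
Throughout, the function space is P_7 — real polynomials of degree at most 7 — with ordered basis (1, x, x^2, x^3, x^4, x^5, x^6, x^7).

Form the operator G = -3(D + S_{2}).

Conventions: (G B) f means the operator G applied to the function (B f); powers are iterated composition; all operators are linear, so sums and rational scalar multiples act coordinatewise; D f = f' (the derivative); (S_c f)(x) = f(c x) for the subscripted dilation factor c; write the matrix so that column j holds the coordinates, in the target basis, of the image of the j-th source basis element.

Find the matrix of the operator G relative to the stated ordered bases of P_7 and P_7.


the matrix is [[-3, -3, 0, 0, 0, 0, 0, 0]; [0, -6, -6, 0, 0, 0, 0, 0]; [0, 0, -12, -9, 0, 0, 0, 0]; [0, 0, 0, -24, -12, 0, 0, 0]; [0, 0, 0, 0, -48, -15, 0, 0]; [0, 0, 0, 0, 0, -96, -18, 0]; [0, 0, 0, 0, 0, 0, -192, -21]; [0, 0, 0, 0, 0, 0, 0, -384]] (rows listed top to bottom)

image of 1: -3
image of x: -6x - 3
image of x^2: -12x^2 - 6x
image of x^3: -24x^3 - 9x^2
image of x^4: -48x^4 - 12x^3
image of x^5: -96x^5 - 15x^4
image of x^6: -192x^6 - 18x^5
image of x^7: -384x^7 - 21x^6
each image's coordinates form column j of the matrix


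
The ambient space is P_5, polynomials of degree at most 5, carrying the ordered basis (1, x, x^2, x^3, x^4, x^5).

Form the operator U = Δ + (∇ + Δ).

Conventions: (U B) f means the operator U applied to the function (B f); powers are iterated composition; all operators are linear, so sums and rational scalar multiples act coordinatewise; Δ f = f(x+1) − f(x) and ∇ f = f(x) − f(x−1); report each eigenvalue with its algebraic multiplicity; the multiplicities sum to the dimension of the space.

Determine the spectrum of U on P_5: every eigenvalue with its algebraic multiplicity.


image of 1: 0
image of x: 3
image of x^2: 6x + 1
image of x^3: 9x^2 + 3x + 3
image of x^4: 12x^3 + 6x^2 + 12x + 1
image of x^5: 15x^4 + 10x^3 + 30x^2 + 5x + 3
the matrix is upper triangular; its diagonal is (0, 0, 0, 0, 0, 0)
for a triangular matrix the eigenvalues are the diagonal entries, with algebraic multiplicity their repetition count

λ = 0 (multiplicity 6)


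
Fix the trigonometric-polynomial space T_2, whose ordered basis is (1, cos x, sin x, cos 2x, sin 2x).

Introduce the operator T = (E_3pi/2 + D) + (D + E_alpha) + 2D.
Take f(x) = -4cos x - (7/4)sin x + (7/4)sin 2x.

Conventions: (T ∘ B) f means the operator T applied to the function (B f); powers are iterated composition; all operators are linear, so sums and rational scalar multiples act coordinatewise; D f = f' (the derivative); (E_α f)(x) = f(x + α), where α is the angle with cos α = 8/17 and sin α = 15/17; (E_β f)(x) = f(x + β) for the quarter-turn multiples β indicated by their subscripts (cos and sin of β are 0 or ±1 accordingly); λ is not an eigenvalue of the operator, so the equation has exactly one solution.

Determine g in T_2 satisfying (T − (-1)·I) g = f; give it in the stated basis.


the image equals g(x) = (31/586)cos x - (1231/1172)sin x - (4466/22625)cos 2x - (1127/90500)sin 2x

write g with unknown coordinates in the stated basis and equate coefficients in (T − (-1)·I) g = f
solving from the highest basis element down gives g = (31/586)cos x - (1231/1172)sin x - (4466/22625)cos 2x - (1127/90500)sin 2x
check: T g = -(2375/586)cos x - (205/293)sin x + (4466/22625)cos 2x + (79751/45250)sin 2x
so T g − (-1)·g = -4cos x - (7/4)sin x + (7/4)sin 2x = f ✓
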